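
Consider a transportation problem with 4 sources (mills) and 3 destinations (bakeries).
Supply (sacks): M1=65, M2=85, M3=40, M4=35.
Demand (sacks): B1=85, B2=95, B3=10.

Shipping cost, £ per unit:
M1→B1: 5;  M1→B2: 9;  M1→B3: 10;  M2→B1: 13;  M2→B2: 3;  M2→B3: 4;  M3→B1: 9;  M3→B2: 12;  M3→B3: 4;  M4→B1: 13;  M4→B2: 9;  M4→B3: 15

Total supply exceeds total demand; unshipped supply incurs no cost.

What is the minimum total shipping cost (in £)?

890

An optimal shipping plan:
  M1 to B1: 65 sacks
  M2 to B2: 85 sacks
  M3 to B1: 20 sacks
  M3 to B3: 10 sacks
  M4 to B2: 10 sacks
Total cost = £890.
(Supply check: M1 ships 65; M2 ships 85; M3 ships 30; M4 ships 10.)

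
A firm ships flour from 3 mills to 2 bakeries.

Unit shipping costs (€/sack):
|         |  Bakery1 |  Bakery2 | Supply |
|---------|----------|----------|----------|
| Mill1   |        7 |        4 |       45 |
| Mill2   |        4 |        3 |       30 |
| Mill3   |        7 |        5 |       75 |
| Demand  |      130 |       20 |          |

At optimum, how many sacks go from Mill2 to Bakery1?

The minimum-cost plan:
  Mill1→Bakery1: 25 × €7 = €175
  Mill1→Bakery2: 20 × €4 = €80
  Mill2→Bakery1: 30 × €4 = €120
  Mill3→Bakery1: 75 × €7 = €525
Total cost = €900.
So Mill2→Bakery1 carries 30 sacks.

30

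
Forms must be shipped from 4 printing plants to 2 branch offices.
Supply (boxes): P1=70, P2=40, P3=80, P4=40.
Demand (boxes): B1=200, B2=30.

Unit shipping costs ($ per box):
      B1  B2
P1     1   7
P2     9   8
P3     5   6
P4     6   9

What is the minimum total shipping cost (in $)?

A cheapest plan:
  P1 to B1: 70 × $1 = $70
  P2 to B1: 10 × $9 = $90
  P2 to B2: 30 × $8 = $240
  P3 to B1: 80 × $5 = $400
  P4 to B1: 40 × $6 = $240
Total = 70 + 90 + 240 + 400 + 240 = $1040.

1040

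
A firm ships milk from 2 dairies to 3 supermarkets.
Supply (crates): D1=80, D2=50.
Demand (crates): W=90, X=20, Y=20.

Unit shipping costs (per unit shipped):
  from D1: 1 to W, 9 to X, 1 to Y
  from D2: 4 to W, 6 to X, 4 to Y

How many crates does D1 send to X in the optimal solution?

0

Solving gives:
  D1–W: 60 × 1 = 60
  D1–Y: 20 × 1 = 20
  D2–W: 30 × 4 = 120
  D2–X: 20 × 6 = 120
Total cost = 320.
The route D1→X is not used.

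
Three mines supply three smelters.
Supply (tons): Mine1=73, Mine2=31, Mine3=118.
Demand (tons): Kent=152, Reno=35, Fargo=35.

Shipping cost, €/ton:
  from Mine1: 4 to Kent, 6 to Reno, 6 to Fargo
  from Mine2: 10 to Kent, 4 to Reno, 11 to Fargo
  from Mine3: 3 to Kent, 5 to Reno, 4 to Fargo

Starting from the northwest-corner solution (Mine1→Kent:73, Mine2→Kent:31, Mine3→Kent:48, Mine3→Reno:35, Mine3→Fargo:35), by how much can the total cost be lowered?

Current plan cost = 73·4 + 31·10 + 48·3 + 35·5 + 35·4 = €1061.
Optimal plan:
  Mine1–Kent: 69 × €4 = €276
  Mine1–Reno: 4 × €6 = €24
  Mine2–Reno: 31 × €4 = €124
  Mine3–Kent: 83 × €3 = €249
  Mine3–Fargo: 35 × €4 = €140
Optimal cost = €813.
Saving = 1061 − 813 = €248.

248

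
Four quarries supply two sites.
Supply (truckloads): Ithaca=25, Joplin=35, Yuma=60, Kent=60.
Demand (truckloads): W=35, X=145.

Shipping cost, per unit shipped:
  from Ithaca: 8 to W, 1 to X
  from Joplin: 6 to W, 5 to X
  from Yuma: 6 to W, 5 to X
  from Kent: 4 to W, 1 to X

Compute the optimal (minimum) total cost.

A cheapest plan:
  Ithaca->X: 25 × 1 = 25
  Joplin->W: 35 × 6 = 210
  Yuma->X: 60 × 5 = 300
  Kent->X: 60 × 1 = 60
Total = 25 + 210 + 300 + 60 = 595.
(Supply check: Ithaca ships 25; Joplin ships 35; Yuma ships 60; Kent ships 60.)

595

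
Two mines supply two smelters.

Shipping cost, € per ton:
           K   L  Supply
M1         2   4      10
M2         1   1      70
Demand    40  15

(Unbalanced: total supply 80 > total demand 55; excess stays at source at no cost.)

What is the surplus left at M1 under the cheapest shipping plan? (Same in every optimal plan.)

Minimum-cost shipments:
  M2->K: 40 tons
  M2->L: 15 tons
Total cost = €55.
M1 ships 0 of its 10, leaving 10.

10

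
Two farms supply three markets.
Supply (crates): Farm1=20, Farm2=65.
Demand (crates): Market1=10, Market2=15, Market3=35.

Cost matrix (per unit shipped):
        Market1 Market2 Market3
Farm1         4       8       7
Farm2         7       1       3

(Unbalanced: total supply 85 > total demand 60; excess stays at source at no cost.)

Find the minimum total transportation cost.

160

A cheapest plan:
  Farm1→Market1: 10 × 4 = 40
  Farm2→Market2: 15 × 1 = 15
  Farm2→Market3: 35 × 3 = 105
Total = 40 + 15 + 105 = 160.
(Supply check: Farm1 ships 10; Farm2 ships 50.)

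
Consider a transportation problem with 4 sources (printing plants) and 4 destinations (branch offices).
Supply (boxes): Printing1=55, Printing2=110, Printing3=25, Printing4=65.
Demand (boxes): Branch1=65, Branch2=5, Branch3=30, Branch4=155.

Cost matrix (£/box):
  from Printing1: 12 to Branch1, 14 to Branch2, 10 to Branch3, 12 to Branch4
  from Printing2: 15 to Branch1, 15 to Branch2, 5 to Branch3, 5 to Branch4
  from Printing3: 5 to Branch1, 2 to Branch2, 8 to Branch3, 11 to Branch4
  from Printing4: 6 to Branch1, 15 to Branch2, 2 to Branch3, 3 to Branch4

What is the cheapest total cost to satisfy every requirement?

A cheapest plan:
  Printing1→Branch1: 45 × £12 = £540
  Printing1→Branch3: 10 × £10 = £100
  Printing2→Branch4: 110 × £5 = £550
  Printing3→Branch1: 20 × £5 = £100
  Printing3→Branch2: 5 × £2 = £10
  Printing4→Branch3: 20 × £2 = £40
  Printing4→Branch4: 45 × £3 = £135
Total = 540 + 100 + 550 + 100 + 10 + 40 + 135 = £1475.
(Supply check: Printing1 ships 55; Printing2 ships 110; Printing3 ships 25; Printing4 ships 65.)

1475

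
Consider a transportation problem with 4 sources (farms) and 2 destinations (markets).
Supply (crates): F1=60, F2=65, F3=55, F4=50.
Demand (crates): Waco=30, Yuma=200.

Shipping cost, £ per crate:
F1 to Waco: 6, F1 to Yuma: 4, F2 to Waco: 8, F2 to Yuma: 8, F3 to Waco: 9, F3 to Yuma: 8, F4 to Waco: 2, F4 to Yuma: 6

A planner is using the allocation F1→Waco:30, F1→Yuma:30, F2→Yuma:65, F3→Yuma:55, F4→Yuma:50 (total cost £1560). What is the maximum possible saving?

Current plan cost = 30·6 + 30·4 + 65·8 + 55·8 + 50·6 = £1560.
Optimal plan:
  F1→Yuma: 60 × £4 = £240
  F2→Yuma: 65 × £8 = £520
  F3→Yuma: 55 × £8 = £440
  F4→Waco: 30 × £2 = £60
  F4→Yuma: 20 × £6 = £120
Optimal cost = £1380.
Saving = 1560 − 1380 = £180.

180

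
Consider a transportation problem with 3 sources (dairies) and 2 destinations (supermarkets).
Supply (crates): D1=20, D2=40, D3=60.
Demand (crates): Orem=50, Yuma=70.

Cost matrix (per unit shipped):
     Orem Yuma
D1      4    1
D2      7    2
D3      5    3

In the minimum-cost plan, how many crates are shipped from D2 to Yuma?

Solving gives:
  D1–Yuma: 20 × 1 = 20
  D2–Yuma: 40 × 2 = 80
  D3–Orem: 50 × 5 = 250
  D3–Yuma: 10 × 3 = 30
Total cost = 380.
So D2→Yuma carries 40 crates.

40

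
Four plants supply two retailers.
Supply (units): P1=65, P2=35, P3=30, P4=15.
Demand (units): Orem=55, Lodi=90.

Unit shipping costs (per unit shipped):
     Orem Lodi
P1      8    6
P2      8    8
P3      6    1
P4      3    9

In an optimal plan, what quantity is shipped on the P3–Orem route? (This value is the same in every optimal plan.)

The minimum-cost plan:
  P1->Orem: 5 × 8 = 40
  P1->Lodi: 60 × 6 = 360
  P2->Orem: 35 × 8 = 280
  P3->Lodi: 30 × 1 = 30
  P4->Orem: 15 × 3 = 45
Total cost = 755.
The route P3→Orem is not used.

0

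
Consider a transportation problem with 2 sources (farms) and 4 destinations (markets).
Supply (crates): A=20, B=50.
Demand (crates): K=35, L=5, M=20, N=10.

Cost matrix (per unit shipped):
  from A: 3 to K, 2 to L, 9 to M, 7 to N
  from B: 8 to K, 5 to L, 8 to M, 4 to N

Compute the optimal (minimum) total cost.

An optimal shipping plan:
  A->K: 20 × 3 = 60
  B->K: 15 × 8 = 120
  B->L: 5 × 5 = 25
  B->M: 20 × 8 = 160
  B->N: 10 × 4 = 40
Total = 60 + 120 + 25 + 160 + 40 = 405.

405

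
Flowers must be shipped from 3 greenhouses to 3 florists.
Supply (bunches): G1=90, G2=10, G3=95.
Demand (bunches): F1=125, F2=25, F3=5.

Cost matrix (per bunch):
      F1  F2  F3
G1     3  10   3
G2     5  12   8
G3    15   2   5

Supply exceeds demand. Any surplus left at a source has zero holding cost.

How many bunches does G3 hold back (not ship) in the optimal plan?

40

Minimum-cost shipments:
  G1->F1: 90 × 3 = 270
  G2->F1: 10 × 5 = 50
  G3->F1: 25 × 15 = 375
  G3->F2: 25 × 2 = 50
  G3->F3: 5 × 5 = 25
Total cost = 770.
G3 ships 55 of its 95, leaving 40.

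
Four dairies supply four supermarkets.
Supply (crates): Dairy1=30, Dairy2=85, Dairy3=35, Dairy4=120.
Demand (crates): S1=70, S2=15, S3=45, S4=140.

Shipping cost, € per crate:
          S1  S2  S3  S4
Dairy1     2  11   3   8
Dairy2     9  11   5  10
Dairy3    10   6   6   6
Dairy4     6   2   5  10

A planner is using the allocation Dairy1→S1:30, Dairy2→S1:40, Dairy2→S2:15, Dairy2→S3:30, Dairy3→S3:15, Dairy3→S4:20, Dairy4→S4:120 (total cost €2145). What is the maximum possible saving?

330

Current plan cost = 30·2 + 40·9 + 15·11 + 30·5 + 15·6 + 20·6 + 120·10 = €2145.
Optimal plan:
  Dairy1->S1: 30 crates
  Dairy2->S4: 85 crates
  Dairy3->S4: 35 crates
  Dairy4->S1: 40 crates
  Dairy4->S2: 15 crates
  Dairy4->S3: 45 crates
  Dairy4->S4: 20 crates
Optimal cost = €1815.
Saving = 2145 − 1815 = €330.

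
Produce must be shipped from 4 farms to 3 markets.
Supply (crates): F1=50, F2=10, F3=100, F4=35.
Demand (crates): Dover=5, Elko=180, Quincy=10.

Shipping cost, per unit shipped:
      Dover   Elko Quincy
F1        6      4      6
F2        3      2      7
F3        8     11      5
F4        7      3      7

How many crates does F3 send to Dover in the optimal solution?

5

Optimal shipments:
  F1 to Elko: 50 × 4 = 200
  F2 to Elko: 10 × 2 = 20
  F3 to Dover: 5 × 8 = 40
  F3 to Elko: 85 × 11 = 935
  F3 to Quincy: 10 × 5 = 50
  F4 to Elko: 35 × 3 = 105
Total cost = 1350.
So F3→Dover carries 5 crates.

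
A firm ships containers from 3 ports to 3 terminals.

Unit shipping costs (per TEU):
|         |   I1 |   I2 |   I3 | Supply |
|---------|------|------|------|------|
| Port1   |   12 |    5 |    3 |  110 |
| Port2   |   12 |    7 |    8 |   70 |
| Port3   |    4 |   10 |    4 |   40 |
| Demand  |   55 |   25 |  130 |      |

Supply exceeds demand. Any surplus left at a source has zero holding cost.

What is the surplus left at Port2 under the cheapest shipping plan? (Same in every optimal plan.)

10

An optimal plan:
  Port1->I3: 110 TEU
  Port2->I1: 15 TEU
  Port2->I2: 25 TEU
  Port2->I3: 20 TEU
  Port3->I1: 40 TEU
Total cost = 1005.
Port2 ships 60 of its 70, leaving 10.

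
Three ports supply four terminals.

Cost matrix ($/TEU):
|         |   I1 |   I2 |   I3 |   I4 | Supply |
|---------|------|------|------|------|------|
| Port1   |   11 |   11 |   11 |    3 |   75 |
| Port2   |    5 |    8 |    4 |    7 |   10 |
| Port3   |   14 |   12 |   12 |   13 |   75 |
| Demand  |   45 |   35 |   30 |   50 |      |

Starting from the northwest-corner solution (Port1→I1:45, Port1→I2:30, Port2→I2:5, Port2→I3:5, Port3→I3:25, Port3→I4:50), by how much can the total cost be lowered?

Current plan cost = 45·11 + 30·11 + 5·8 + 5·4 + 25·12 + 50·13 = $1835.
Optimal plan:
  Port1 to I1: 25 × $11 = $275
  Port1 to I4: 50 × $3 = $150
  Port2 to I1: 10 × $5 = $50
  Port3 to I1: 10 × $14 = $140
  Port3 to I2: 35 × $12 = $420
  Port3 to I3: 30 × $12 = $360
Optimal cost = $1395.
Saving = 1835 − 1395 = $440.

440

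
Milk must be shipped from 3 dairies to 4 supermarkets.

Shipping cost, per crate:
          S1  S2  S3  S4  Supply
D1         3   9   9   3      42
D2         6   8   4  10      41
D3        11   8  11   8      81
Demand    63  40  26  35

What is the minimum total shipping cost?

A cheapest plan:
  D1→S1: 42 crates
  D2→S1: 15 crates
  D2→S3: 26 crates
  D3→S1: 6 crates
  D3→S2: 40 crates
  D3→S4: 35 crates
Total cost = 986.

986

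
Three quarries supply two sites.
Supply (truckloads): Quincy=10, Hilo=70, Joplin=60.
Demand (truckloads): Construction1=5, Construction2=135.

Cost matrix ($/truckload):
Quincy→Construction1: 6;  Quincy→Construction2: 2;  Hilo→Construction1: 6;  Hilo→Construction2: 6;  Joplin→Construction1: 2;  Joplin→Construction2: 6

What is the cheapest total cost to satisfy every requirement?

One minimum-cost allocation:
  Quincy->Construction2: 10 × $2 = $20
  Hilo->Construction2: 70 × $6 = $420
  Joplin->Construction1: 5 × $2 = $10
  Joplin->Construction2: 55 × $6 = $330
Total = 20 + 420 + 10 + 330 = $780.
(Supply check: Quincy ships 10; Hilo ships 70; Joplin ships 60.)

780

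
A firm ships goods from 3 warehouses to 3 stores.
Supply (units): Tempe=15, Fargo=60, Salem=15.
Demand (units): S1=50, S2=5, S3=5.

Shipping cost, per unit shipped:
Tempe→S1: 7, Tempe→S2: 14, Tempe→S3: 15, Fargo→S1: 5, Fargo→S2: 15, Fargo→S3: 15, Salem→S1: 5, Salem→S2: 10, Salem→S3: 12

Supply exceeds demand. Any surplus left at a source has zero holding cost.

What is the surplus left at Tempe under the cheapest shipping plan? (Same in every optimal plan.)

Minimum-cost shipments:
  Fargo→S1: 50 × 5 = 250
  Salem→S2: 5 × 10 = 50
  Salem→S3: 5 × 12 = 60
Total cost = 360.
Tempe ships 0 of its 15, leaving 15.

15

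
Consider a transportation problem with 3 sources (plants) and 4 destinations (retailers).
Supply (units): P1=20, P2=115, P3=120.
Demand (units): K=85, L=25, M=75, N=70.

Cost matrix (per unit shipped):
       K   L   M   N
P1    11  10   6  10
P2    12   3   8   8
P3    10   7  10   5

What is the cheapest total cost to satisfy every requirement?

1905

One minimum-cost allocation:
  P1→M: 20 × 6 = 120
  P2→K: 35 × 12 = 420
  P2→L: 25 × 3 = 75
  P2→M: 55 × 8 = 440
  P3→K: 50 × 10 = 500
  P3→N: 70 × 5 = 350
Total = 120 + 420 + 75 + 440 + 500 + 350 = 1905.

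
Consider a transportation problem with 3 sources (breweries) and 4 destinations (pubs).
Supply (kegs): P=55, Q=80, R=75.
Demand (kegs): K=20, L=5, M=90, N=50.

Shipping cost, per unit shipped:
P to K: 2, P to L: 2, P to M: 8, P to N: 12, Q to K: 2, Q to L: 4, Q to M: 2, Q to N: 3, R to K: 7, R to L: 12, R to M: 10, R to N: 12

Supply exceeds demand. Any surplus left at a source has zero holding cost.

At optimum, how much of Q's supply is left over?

An optimal plan:
  P to K: 20 × 2 = 40
  P to L: 5 × 2 = 10
  P to M: 30 × 8 = 240
  Q to M: 30 × 2 = 60
  Q to N: 50 × 3 = 150
  R to M: 30 × 10 = 300
Total cost = 800.
Q ships 80 of its 80, leaving 0.

0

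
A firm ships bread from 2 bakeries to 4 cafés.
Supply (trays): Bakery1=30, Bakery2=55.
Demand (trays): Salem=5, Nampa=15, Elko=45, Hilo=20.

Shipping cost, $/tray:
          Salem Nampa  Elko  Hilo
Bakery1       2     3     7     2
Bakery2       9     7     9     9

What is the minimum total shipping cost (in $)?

A cheapest plan:
  Bakery1 to Salem: 5 × $2 = $10
  Bakery1 to Nampa: 5 × $3 = $15
  Bakery1 to Hilo: 20 × $2 = $40
  Bakery2 to Nampa: 10 × $7 = $70
  Bakery2 to Elko: 45 × $9 = $405
Total = 10 + 15 + 40 + 70 + 405 = $540.
(Supply check: Bakery1 ships 30; Bakery2 ships 55.)

540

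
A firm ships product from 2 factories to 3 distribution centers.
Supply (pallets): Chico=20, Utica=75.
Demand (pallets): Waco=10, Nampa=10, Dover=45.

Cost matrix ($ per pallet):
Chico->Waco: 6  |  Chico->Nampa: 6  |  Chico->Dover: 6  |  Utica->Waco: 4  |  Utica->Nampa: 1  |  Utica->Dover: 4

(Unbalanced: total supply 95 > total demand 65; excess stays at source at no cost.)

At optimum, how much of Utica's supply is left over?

10

An optimal plan:
  Utica to Waco: 10 × $4 = $40
  Utica to Nampa: 10 × $1 = $10
  Utica to Dover: 45 × $4 = $180
Total cost = $230.
Utica ships 65 of its 75, leaving 10.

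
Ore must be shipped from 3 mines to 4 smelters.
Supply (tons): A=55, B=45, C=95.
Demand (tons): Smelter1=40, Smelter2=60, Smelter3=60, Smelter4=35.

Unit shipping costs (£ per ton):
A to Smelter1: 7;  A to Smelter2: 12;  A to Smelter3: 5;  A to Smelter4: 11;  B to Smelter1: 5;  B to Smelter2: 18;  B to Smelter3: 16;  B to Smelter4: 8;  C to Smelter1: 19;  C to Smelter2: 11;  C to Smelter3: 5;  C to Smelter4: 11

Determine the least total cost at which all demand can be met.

1500

One minimum-cost allocation:
  A–Smelter1: 30 tons
  A–Smelter3: 25 tons
  B–Smelter1: 10 tons
  B–Smelter4: 35 tons
  C–Smelter2: 60 tons
  C–Smelter3: 35 tons
Total cost = £1500.
(Supply check: A ships 55; B ships 45; C ships 95.)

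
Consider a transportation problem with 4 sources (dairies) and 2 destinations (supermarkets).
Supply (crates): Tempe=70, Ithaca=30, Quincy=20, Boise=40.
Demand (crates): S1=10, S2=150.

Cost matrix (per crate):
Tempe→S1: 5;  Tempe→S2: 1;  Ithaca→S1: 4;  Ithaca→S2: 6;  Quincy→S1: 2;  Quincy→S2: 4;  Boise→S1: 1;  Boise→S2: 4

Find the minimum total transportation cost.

A cheapest plan:
  Tempe to S2: 70 × 1 = 70
  Ithaca to S2: 30 × 6 = 180
  Quincy to S2: 20 × 4 = 80
  Boise to S1: 10 × 1 = 10
  Boise to S2: 30 × 4 = 120
Total = 70 + 180 + 80 + 10 + 120 = 460.

460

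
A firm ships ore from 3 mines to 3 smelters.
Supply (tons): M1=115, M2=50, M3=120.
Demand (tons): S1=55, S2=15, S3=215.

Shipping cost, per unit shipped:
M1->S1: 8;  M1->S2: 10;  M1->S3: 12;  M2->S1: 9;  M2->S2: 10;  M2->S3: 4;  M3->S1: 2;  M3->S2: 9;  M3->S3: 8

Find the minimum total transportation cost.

2180

Optimal allocation:
  M1→S2: 15 × 10 = 150
  M1→S3: 100 × 12 = 1200
  M2→S3: 50 × 4 = 200
  M3→S1: 55 × 2 = 110
  M3→S3: 65 × 8 = 520
Total = 150 + 1200 + 200 + 110 + 520 = 2180.
(Supply check: M1 ships 115; M2 ships 50; M3 ships 120.)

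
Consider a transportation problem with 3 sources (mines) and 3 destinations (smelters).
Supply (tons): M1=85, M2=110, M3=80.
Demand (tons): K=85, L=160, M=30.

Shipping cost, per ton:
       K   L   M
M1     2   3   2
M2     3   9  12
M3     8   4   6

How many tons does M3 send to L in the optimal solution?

Solving gives:
  M1->L: 55 × 3 = 165
  M1->M: 30 × 2 = 60
  M2->K: 85 × 3 = 255
  M2->L: 25 × 9 = 225
  M3->L: 80 × 4 = 320
Total cost = 1025.
So M3→L carries 80 tons.

80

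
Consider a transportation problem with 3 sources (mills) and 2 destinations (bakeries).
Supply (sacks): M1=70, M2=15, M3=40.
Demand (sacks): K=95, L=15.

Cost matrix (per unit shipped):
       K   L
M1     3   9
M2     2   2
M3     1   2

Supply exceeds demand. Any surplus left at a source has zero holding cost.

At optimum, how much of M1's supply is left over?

Minimum-cost shipments:
  M1→K: 55 × 3 = 165
  M2→L: 15 × 2 = 30
  M3→K: 40 × 1 = 40
Total cost = 235.
M1 ships 55 of its 70, leaving 15.

15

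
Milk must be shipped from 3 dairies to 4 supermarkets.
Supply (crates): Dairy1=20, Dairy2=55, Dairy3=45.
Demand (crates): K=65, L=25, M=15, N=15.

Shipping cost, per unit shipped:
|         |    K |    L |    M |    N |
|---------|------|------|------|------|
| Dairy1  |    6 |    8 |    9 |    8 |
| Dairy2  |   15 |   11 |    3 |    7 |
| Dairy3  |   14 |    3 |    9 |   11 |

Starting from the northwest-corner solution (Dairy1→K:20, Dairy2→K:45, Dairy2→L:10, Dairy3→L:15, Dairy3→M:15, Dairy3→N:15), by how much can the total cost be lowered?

Current plan cost = 20·6 + 45·15 + 10·11 + 15·3 + 15·9 + 15·11 = 1250.
Optimal plan:
  Dairy1 to K: 20 × 6 = 120
  Dairy2 to K: 25 × 15 = 375
  Dairy2 to M: 15 × 3 = 45
  Dairy2 to N: 15 × 7 = 105
  Dairy3 to K: 20 × 14 = 280
  Dairy3 to L: 25 × 3 = 75
Optimal cost = 1000.
Saving = 1250 − 1000 = 250.

250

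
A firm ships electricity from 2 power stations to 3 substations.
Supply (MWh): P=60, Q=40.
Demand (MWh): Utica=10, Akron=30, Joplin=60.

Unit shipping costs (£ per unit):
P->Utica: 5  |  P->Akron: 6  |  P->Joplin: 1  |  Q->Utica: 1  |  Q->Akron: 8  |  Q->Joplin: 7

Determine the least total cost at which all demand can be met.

A cheapest plan:
  P to Joplin: 60 × £1 = £60
  Q to Utica: 10 × £1 = £10
  Q to Akron: 30 × £8 = £240
Total = 60 + 10 + 240 = £310.

310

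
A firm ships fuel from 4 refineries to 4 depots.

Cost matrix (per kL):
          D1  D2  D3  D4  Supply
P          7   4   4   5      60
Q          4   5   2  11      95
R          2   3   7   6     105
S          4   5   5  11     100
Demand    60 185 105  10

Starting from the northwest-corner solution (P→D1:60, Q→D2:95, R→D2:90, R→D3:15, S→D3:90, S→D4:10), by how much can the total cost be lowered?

Current plan cost = 60·7 + 95·5 + 90·3 + 15·7 + 90·5 + 10·11 = 1830.
Optimal plan:
  P–D2: 50 × 4 = 200
  P–D4: 10 × 5 = 50
  Q–D3: 95 × 2 = 190
  R–D1: 60 × 2 = 120
  R–D2: 45 × 3 = 135
  S–D2: 90 × 5 = 450
  S–D3: 10 × 5 = 50
Optimal cost = 1195.
Saving = 1830 − 1195 = 635.

635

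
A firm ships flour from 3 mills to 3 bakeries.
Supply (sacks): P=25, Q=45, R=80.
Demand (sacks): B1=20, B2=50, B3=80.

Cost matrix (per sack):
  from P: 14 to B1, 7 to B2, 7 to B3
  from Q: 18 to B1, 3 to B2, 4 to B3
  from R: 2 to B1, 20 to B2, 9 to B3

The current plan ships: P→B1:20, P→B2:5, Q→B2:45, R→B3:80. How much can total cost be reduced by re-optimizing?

Current plan cost = 20·14 + 5·7 + 45·3 + 80·9 = 1170.
Optimal plan:
  P→B2: 5 sacks
  P→B3: 20 sacks
  Q→B2: 45 sacks
  R→B1: 20 sacks
  R→B3: 60 sacks
Optimal cost = 890.
Saving = 1170 − 890 = 280.

280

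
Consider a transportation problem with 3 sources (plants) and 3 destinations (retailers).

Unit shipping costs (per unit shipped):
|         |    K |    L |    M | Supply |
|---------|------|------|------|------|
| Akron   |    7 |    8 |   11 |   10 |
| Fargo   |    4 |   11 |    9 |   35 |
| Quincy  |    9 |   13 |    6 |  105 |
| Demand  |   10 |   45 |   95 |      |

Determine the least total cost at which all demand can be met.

1095

A cheapest plan:
  Akron→L: 10 × 8 = 80
  Fargo→K: 10 × 4 = 40
  Fargo→L: 25 × 11 = 275
  Quincy→L: 10 × 13 = 130
  Quincy→M: 95 × 6 = 570
Total = 80 + 40 + 275 + 130 + 570 = 1095.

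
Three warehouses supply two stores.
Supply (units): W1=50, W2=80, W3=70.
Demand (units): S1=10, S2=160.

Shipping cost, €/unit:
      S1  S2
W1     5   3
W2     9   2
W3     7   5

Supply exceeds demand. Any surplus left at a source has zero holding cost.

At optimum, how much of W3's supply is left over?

Minimum-cost shipments:
  W1–S2: 50 × €3 = €150
  W2–S2: 80 × €2 = €160
  W3–S1: 10 × €7 = €70
  W3–S2: 30 × €5 = €150
Total cost = €530.
W3 ships 40 of its 70, leaving 30.

30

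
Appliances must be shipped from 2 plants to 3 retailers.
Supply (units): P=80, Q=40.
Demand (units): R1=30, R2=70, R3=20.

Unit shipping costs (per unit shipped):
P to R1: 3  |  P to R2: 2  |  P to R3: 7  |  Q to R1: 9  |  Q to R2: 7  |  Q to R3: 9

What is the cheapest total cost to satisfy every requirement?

510

Optimal allocation:
  P to R1: 30 × 3 = 90
  P to R2: 50 × 2 = 100
  Q to R2: 20 × 7 = 140
  Q to R3: 20 × 9 = 180
Total = 90 + 100 + 140 + 180 = 510.
(Supply check: P ships 80; Q ships 40.)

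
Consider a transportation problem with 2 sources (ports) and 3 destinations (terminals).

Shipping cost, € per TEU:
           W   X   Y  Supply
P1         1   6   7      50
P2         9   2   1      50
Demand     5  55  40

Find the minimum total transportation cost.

335

Optimal allocation:
  P1→W: 5 × €1 = €5
  P1→X: 45 × €6 = €270
  P2→X: 10 × €2 = €20
  P2→Y: 40 × €1 = €40
Total = 5 + 270 + 20 + 40 = €335.
(Supply check: P1 ships 50; P2 ships 50.)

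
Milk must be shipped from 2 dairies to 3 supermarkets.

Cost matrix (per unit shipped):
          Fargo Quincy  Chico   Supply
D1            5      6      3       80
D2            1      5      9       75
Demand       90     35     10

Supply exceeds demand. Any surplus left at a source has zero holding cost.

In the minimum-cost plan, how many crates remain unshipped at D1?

20

Minimum-cost shipments:
  D1→Fargo: 15 crates
  D1→Quincy: 35 crates
  D1→Chico: 10 crates
  D2→Fargo: 75 crates
Total cost = 390.
D1 ships 60 of its 80, leaving 20.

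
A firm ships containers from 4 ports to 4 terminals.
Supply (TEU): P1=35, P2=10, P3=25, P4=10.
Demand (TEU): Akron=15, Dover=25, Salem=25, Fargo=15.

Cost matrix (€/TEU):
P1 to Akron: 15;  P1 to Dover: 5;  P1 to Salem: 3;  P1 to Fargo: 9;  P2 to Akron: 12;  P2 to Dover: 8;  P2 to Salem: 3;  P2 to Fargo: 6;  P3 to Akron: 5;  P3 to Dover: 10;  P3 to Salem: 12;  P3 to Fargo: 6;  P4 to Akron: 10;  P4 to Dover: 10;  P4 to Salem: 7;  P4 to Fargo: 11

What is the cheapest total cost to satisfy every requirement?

405

A cheapest plan:
  P1–Dover: 25 TEU
  P1–Salem: 10 TEU
  P2–Salem: 5 TEU
  P2–Fargo: 5 TEU
  P3–Akron: 15 TEU
  P3–Fargo: 10 TEU
  P4–Salem: 10 TEU
Total cost = €405.
(Supply check: P1 ships 35; P2 ships 10; P3 ships 25; P4 ships 10.)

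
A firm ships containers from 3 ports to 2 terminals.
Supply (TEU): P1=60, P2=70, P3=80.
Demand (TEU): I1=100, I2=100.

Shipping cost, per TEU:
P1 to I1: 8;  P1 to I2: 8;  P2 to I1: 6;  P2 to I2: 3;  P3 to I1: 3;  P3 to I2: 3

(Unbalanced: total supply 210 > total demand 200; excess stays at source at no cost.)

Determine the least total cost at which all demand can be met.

A cheapest plan:
  P1–I1: 20 × 8 = 160
  P1–I2: 30 × 8 = 240
  P2–I2: 70 × 3 = 210
  P3–I1: 80 × 3 = 240
Total = 160 + 240 + 210 + 240 = 850.

850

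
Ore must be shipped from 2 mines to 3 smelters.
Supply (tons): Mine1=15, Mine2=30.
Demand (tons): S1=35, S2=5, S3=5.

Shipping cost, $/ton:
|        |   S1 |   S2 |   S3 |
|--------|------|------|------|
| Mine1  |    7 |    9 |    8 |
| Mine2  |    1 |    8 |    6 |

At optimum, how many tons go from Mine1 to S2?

Solving gives:
  Mine1->S1: 5 × $7 = $35
  Mine1->S2: 5 × $9 = $45
  Mine1->S3: 5 × $8 = $40
  Mine2->S1: 30 × $1 = $30
Total cost = $150.
So Mine1→S2 carries 5 tons.

5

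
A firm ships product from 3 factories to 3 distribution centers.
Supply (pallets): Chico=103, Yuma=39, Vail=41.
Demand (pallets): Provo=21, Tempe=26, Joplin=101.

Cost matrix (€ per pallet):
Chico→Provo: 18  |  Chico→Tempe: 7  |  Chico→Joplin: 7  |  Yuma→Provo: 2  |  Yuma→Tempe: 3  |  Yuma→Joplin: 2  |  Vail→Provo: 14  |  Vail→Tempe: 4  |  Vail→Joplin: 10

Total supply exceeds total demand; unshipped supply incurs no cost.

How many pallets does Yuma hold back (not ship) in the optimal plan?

0

An optimal plan:
  Chico->Joplin: 83 × €7 = €581
  Yuma->Provo: 21 × €2 = €42
  Yuma->Joplin: 18 × €2 = €36
  Vail->Tempe: 26 × €4 = €104
Total cost = €763.
Yuma ships 39 of its 39, leaving 0.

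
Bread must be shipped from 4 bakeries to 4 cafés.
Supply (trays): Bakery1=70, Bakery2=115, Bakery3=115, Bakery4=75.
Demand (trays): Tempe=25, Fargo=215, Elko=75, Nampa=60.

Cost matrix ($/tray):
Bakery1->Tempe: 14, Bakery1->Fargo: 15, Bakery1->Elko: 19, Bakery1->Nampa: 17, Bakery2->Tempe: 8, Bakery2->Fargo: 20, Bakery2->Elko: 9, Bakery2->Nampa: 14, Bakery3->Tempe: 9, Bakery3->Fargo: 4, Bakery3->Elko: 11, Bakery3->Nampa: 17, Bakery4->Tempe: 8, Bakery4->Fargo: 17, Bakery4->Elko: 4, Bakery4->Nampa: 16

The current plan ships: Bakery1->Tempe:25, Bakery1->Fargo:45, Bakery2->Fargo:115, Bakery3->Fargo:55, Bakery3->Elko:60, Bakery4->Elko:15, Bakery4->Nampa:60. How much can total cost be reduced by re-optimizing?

Current plan cost = 25·14 + 45·15 + 115·20 + 55·4 + 60·11 + 15·4 + 60·16 = $5225.
Optimal plan:
  Bakery1→Fargo: 70 × $15 = $1050
  Bakery2→Tempe: 25 × $8 = $200
  Bakery2→Fargo: 30 × $20 = $600
  Bakery2→Nampa: 60 × $14 = $840
  Bakery3→Fargo: 115 × $4 = $460
  Bakery4→Elko: 75 × $4 = $300
Optimal cost = $3450.
Saving = 5225 − 3450 = $1775.

1775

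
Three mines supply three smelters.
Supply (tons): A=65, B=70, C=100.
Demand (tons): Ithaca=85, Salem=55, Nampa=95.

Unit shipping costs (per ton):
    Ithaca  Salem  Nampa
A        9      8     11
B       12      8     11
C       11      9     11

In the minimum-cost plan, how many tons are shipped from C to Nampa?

Optimal shipments:
  A to Ithaca: 65 tons
  B to Salem: 55 tons
  B to Nampa: 15 tons
  C to Ithaca: 20 tons
  C to Nampa: 80 tons
Total cost = 2290.
So C→Nampa carries 80 tons.

80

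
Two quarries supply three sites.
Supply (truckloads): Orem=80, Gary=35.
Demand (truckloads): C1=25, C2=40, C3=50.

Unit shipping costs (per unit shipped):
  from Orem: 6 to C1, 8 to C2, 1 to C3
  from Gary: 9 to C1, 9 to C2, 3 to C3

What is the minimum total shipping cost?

555

Optimal allocation:
  Orem to C1: 25 × 6 = 150
  Orem to C2: 5 × 8 = 40
  Orem to C3: 50 × 1 = 50
  Gary to C2: 35 × 9 = 315
Total = 150 + 40 + 50 + 315 = 555.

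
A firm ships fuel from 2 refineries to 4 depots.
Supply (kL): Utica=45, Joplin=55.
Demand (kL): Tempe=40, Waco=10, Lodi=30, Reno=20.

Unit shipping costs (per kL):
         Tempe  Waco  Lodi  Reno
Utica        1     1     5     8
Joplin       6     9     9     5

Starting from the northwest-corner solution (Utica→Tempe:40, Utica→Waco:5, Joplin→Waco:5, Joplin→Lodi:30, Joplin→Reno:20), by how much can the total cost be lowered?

Current plan cost = 40·1 + 5·1 + 5·9 + 30·9 + 20·5 = 460.
Optimal plan:
  Utica→Tempe: 35 × 1 = 35
  Utica→Waco: 10 × 1 = 10
  Joplin→Tempe: 5 × 6 = 30
  Joplin→Lodi: 30 × 9 = 270
  Joplin→Reno: 20 × 5 = 100
Optimal cost = 445.
Saving = 460 − 445 = 15.

15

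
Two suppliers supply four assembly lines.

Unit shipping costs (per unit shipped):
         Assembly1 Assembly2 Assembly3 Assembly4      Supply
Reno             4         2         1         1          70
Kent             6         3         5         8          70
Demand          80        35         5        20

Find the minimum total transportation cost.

One minimum-cost allocation:
  Reno→Assembly1: 45 batches
  Reno→Assembly3: 5 batches
  Reno→Assembly4: 20 batches
  Kent→Assembly1: 35 batches
  Kent→Assembly2: 35 batches
Total cost = 520.
(Supply check: Reno ships 70; Kent ships 70.)

520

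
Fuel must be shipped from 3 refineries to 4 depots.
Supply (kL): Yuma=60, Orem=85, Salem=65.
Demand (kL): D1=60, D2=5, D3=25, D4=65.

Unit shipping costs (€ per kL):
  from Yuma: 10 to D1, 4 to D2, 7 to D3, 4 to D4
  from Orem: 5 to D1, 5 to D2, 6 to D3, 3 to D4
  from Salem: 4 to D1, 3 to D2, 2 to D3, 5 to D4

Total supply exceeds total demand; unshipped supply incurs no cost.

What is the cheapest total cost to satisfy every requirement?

A cheapest plan:
  Yuma→D2: 5 kL
  Orem→D1: 20 kL
  Orem→D4: 65 kL
  Salem→D1: 40 kL
  Salem→D3: 25 kL
Total cost = €525.
(Supply check: Yuma ships 5; Orem ships 85; Salem ships 65.)

525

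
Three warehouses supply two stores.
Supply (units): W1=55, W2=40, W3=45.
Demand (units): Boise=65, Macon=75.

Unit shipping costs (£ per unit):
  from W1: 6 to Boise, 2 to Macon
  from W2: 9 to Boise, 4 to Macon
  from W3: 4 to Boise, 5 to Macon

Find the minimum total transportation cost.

530

A cheapest plan:
  W1–Boise: 20 × £6 = £120
  W1–Macon: 35 × £2 = £70
  W2–Macon: 40 × £4 = £160
  W3–Boise: 45 × £4 = £180
Total = 120 + 70 + 160 + 180 = £530.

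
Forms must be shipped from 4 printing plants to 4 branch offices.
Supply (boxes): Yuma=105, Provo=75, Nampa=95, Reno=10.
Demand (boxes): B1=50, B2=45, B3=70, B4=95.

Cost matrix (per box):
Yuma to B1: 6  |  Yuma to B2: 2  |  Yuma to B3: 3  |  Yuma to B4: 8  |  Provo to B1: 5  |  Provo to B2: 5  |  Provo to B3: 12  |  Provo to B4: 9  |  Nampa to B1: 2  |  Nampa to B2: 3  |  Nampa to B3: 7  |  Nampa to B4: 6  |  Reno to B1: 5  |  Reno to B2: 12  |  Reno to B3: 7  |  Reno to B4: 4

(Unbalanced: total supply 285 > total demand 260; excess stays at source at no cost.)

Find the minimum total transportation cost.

1100

One minimum-cost allocation:
  Yuma to B2: 35 × 2 = 70
  Yuma to B3: 70 × 3 = 210
  Provo to B2: 10 × 5 = 50
  Provo to B4: 40 × 9 = 360
  Nampa to B1: 50 × 2 = 100
  Nampa to B4: 45 × 6 = 270
  Reno to B4: 10 × 4 = 40
Total = 70 + 210 + 50 + 360 + 100 + 270 + 40 = 1100.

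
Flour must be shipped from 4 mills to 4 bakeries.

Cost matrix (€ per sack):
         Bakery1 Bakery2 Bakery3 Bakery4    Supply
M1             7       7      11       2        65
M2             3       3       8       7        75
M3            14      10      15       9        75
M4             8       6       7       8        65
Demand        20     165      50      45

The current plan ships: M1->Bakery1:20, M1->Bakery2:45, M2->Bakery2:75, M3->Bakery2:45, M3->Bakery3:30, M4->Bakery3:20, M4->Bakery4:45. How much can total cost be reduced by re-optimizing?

Current plan cost = 20·7 + 45·7 + 75·3 + 45·10 + 30·15 + 20·7 + 45·8 = €2080.
Optimal plan:
  M1->Bakery2: 20 × €7 = €140
  M1->Bakery4: 45 × €2 = €90
  M2->Bakery1: 20 × €3 = €60
  M2->Bakery2: 55 × €3 = €165
  M3->Bakery2: 75 × €10 = €750
  M4->Bakery2: 15 × €6 = €90
  M4->Bakery3: 50 × €7 = €350
Optimal cost = €1645.
Saving = 2080 − 1645 = €435.

435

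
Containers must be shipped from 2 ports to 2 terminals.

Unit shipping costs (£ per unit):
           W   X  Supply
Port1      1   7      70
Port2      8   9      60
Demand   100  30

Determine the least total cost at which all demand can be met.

580

One minimum-cost allocation:
  Port1→W: 70 × £1 = £70
  Port2→W: 30 × £8 = £240
  Port2→X: 30 × £9 = £270
Total = 70 + 240 + 270 = £580.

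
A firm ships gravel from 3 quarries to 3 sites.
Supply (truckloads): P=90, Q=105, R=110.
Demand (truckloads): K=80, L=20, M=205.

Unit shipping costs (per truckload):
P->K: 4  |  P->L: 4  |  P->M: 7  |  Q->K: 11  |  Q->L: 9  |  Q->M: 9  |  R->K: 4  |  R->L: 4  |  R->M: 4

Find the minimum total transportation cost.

One minimum-cost allocation:
  P–K: 70 × 4 = 280
  P–L: 20 × 4 = 80
  Q–M: 105 × 9 = 945
  R–K: 10 × 4 = 40
  R–M: 100 × 4 = 400
Total = 280 + 80 + 945 + 40 + 400 = 1745.
(Supply check: P ships 90; Q ships 105; R ships 110.)

1745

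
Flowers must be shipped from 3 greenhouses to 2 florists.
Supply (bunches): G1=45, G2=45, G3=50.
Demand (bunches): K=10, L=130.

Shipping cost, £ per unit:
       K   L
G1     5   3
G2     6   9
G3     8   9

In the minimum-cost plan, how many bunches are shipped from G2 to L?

35

The minimum-cost plan:
  G1 to L: 45 × £3 = £135
  G2 to K: 10 × £6 = £60
  G2 to L: 35 × £9 = £315
  G3 to L: 50 × £9 = £450
Total cost = £960.
So G2→L carries 35 bunches.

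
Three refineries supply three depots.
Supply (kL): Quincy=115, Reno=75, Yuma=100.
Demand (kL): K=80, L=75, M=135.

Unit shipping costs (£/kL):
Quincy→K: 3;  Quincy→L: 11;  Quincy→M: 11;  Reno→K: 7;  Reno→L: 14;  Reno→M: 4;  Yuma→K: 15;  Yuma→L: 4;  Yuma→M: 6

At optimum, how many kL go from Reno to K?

The minimum-cost plan:
  Quincy–K: 80 kL
  Quincy–M: 35 kL
  Reno–M: 75 kL
  Yuma–L: 75 kL
  Yuma–M: 25 kL
Total cost = £1375.
The route Reno→K is not used.

0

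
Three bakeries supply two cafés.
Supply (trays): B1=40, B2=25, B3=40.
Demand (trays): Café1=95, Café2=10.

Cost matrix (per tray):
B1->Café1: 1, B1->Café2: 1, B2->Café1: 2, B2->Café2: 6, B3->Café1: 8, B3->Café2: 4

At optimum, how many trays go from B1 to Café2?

Solving gives:
  B1→Café1: 40 × 1 = 40
  B2→Café1: 25 × 2 = 50
  B3→Café1: 30 × 8 = 240
  B3→Café2: 10 × 4 = 40
Total cost = 370.
The route B1→Café2 is not used.

0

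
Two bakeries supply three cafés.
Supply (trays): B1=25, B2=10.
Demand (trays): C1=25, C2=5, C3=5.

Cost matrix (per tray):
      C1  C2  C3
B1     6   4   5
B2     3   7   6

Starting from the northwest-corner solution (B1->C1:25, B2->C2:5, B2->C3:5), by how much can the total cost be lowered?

50

Current plan cost = 25·6 + 5·7 + 5·6 = 215.
Optimal plan:
  B1→C1: 15 × 6 = 90
  B1→C2: 5 × 4 = 20
  B1→C3: 5 × 5 = 25
  B2→C1: 10 × 3 = 30
Optimal cost = 165.
Saving = 215 − 165 = 50.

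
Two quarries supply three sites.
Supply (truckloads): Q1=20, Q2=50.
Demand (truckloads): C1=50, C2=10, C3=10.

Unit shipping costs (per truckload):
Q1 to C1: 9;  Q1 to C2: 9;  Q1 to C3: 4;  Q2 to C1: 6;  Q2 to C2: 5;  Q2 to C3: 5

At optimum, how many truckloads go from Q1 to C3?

10

Solving gives:
  Q1 to C1: 10 × 9 = 90
  Q1 to C3: 10 × 4 = 40
  Q2 to C1: 40 × 6 = 240
  Q2 to C2: 10 × 5 = 50
Total cost = 420.
So Q1→C3 carries 10 truckloads.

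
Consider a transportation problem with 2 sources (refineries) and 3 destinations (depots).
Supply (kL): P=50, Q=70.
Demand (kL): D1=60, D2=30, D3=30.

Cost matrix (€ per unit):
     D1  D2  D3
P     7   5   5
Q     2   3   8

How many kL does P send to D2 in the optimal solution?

20

Solving gives:
  P→D2: 20 × €5 = €100
  P→D3: 30 × €5 = €150
  Q→D1: 60 × €2 = €120
  Q→D2: 10 × €3 = €30
Total cost = €400.
So P→D2 carries 20 kL.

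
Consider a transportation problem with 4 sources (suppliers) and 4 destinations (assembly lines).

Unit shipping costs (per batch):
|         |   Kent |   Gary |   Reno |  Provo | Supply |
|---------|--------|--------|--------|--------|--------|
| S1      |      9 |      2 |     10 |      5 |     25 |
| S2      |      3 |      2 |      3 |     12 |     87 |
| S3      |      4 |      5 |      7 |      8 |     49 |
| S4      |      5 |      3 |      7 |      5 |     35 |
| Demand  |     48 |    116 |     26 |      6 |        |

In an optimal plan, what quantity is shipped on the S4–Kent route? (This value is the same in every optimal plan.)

The minimum-cost plan:
  S1 to Gary: 25 batches
  S2 to Gary: 61 batches
  S2 to Reno: 26 batches
  S3 to Kent: 48 batches
  S3 to Gary: 1 batches
  S4 to Gary: 29 batches
  S4 to Provo: 6 batches
Total cost = 564.
The route S4→Kent is not used.

0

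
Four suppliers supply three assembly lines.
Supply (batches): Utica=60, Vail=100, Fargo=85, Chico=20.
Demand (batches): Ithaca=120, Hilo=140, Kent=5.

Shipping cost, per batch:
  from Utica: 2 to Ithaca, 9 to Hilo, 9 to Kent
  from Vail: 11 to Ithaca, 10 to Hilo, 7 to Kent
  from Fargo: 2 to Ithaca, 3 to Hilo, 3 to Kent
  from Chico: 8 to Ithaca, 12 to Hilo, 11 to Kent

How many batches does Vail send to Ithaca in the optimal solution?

Solving gives:
  Utica->Ithaca: 60 × 2 = 120
  Vail->Hilo: 95 × 10 = 950
  Vail->Kent: 5 × 7 = 35
  Fargo->Ithaca: 40 × 2 = 80
  Fargo->Hilo: 45 × 3 = 135
  Chico->Ithaca: 20 × 8 = 160
Total cost = 1480.
The route Vail→Ithaca is not used.

0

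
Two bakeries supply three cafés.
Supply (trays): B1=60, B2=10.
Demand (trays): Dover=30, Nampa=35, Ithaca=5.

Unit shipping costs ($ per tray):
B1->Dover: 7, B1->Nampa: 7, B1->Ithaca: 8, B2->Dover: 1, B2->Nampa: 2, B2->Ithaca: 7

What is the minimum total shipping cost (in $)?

One minimum-cost allocation:
  B1->Dover: 20 trays
  B1->Nampa: 35 trays
  B1->Ithaca: 5 trays
  B2->Dover: 10 trays
Total cost = $435.

435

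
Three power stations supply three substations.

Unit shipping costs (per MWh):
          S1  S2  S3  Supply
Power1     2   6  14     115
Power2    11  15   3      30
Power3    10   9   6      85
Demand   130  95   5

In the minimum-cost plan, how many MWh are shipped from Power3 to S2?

85

The minimum-cost plan:
  Power1 to S1: 105 × 2 = 210
  Power1 to S2: 10 × 6 = 60
  Power2 to S1: 25 × 11 = 275
  Power2 to S3: 5 × 3 = 15
  Power3 to S2: 85 × 9 = 765
Total cost = 1325.
So Power3→S2 carries 85 MWh.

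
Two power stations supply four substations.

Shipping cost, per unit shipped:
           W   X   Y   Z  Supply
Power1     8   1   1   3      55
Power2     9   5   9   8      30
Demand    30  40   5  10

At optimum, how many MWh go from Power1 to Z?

10

Optimal shipments:
  Power1–X: 40 MWh
  Power1–Y: 5 MWh
  Power1–Z: 10 MWh
  Power2–W: 30 MWh
Total cost = 345.
So Power1→Z carries 10 MWh.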